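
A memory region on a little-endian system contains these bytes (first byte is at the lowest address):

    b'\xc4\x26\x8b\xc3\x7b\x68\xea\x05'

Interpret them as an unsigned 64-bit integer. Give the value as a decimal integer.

In little-endian order the low byte comes first in memory.
Reassemble most-significant byte first: 05 EA 68 7B C3 8B 26 C4 → 0x05EA687BC38B26C4.
0x05EA687BC38B26C4 = 426267995510875844.

426267995510875844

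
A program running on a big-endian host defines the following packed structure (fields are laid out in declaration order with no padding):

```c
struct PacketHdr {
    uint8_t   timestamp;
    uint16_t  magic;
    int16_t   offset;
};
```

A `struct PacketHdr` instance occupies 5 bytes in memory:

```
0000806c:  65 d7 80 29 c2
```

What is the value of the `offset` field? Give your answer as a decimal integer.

10690

`offset` follows `timestamp` (1 B), `magic` (2 B), so it starts at offset 1 + 2 = 3 and occupies 2 bytes.
Bytes at offsets 3..4: 29 C2.
Big-endian stores the most-significant byte at the lowest address.
The bytes are already most-significant first: 0x29C2.
0x29C2 = 10690.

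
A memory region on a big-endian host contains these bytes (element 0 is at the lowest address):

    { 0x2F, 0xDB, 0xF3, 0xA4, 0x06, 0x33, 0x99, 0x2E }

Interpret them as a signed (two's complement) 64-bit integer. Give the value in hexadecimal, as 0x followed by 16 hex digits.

0x2FDBF3A40633992E

Big-endian: lowest address holds the most-significant byte.
The bytes are already most-significant first: 0x2FDBF3A40633992E.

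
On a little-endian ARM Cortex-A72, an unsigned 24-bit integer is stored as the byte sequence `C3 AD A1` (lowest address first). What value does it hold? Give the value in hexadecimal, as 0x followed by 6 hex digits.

0xA1ADC3

In little-endian order the low byte comes first in memory.
Reassemble most-significant byte first: A1 AD C3 → 0xA1ADC3.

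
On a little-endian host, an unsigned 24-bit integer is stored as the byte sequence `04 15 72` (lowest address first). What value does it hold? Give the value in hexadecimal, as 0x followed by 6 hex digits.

Little-endian stores the least-significant byte at the lowest address.
Reassemble most-significant byte first: 72 15 04 → 0x721504.

0x721504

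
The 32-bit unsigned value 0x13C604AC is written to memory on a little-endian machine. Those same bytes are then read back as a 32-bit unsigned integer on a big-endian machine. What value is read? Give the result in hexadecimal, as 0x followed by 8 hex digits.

0xAC04C613

Stored little-endian, the bytes at ascending addresses are AC 04 C6 13.
Read back as big-endian, the last byte is least significant, giving 0xAC04C613.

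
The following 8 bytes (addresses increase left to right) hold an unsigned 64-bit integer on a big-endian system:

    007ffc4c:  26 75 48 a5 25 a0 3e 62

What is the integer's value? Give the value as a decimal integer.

Big-endian stores the most-significant byte at the lowest address.
The bytes are already most-significant first: 0x267548A525A03E62.
0x267548A525A03E62 = 2771201019854470754.

2771201019854470754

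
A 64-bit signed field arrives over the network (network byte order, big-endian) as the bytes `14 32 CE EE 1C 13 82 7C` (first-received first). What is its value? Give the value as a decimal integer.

1455453151662670460

Big-endian stores the most-significant byte at the lowest address.
The bytes are already most-significant first: 0x1432CEEE1C13827C.
0x1432CEEE1C13827C = 1455453151662670460.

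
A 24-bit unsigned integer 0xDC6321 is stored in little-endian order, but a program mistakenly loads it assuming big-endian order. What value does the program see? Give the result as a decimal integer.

2188252

Stored little-endian, the bytes at ascending addresses are 21 63 DC.
Read back as big-endian, the last byte is least significant, giving 0x2163DC.
0x2163DC = 2188252.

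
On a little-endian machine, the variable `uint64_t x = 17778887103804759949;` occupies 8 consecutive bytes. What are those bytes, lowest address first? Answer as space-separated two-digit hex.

8D 5F 0E D4 9F 4B BB F6

17778887103804759949 in hexadecimal, padded to 64 bits, is 0xF6BB4B9FD40E5F8D.
Split into bytes (most-significant first): F6 BB 4B 9F D4 0E 5F 8D.
Little-endian: lowest address holds the least-significant byte.
So at ascending addresses the bytes are 8D 5F 0E D4 9F 4B BB F6.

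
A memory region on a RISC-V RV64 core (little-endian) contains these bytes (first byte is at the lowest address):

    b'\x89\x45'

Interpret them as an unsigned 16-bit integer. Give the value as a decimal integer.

Little-endian: lowest address holds the least-significant byte.
Reassemble most-significant byte first: 45 89 → 0x4589.
0x4589 = 17801.

17801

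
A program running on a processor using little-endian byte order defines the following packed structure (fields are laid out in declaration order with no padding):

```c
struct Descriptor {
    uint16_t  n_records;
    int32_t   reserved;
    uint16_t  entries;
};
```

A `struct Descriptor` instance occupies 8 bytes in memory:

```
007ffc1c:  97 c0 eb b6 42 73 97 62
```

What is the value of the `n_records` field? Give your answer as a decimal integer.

49303

`n_records` is the first field, at byte offset 0, occupying 2 bytes.
Bytes at offsets 0..1: 97 C0.
In little-endian order the low byte comes first in memory.
Reassemble most-significant byte first: C0 97 → 0xC097.
0xC097 = 49303.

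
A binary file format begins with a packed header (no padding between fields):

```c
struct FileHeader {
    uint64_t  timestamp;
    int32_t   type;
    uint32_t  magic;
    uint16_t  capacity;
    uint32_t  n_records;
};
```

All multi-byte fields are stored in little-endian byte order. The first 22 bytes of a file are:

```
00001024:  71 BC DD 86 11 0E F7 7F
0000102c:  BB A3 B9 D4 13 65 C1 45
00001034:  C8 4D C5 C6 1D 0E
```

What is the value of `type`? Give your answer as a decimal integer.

-726031429

`type` follows `timestamp` (8 bytes), so it starts at byte offset 8 and occupies 4 bytes.
Bytes at offsets 8..11: BB A3 B9 D4.
In little-endian order the low byte comes first in memory.
Reassemble most-significant byte first: D4 B9 A3 BB → 0xD4B9A3BB.
Top bit is set, so as a signed 32-bit value this is 0xD4B9A3BB − 2^32 = -726031429.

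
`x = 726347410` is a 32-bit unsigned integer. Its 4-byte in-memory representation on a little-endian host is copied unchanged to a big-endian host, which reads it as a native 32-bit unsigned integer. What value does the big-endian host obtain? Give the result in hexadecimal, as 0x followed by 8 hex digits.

0x922E4B2B

726347410 in 32-bit hexadecimal is 0x2B4B2E92.
Stored little-endian, the bytes at ascending addresses are 92 2E 4B 2B.
Read back as big-endian, the last byte is least significant, giving 0x922E4B2B.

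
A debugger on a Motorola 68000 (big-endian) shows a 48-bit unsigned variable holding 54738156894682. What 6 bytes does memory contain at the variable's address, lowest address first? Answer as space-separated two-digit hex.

31 C8 B8 65 B9 DA

54738156894682 in hexadecimal, padded to 48 bits, is 0x31C8B865B9DA.
Split into bytes (most-significant first): 31 C8 B8 65 B9 DA.
Big-endian stores the most-significant byte at the lowest address.
So the memory order matches the most-significant-first order: 31 C8 B8 65 B9 DA.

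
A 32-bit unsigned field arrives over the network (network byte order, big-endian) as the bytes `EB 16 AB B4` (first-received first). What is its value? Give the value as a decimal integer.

Big-endian: lowest address holds the most-significant byte.
The bytes are already most-significant first: 0xEB16ABB4.
0xEB16ABB4 = 3944131508.

3944131508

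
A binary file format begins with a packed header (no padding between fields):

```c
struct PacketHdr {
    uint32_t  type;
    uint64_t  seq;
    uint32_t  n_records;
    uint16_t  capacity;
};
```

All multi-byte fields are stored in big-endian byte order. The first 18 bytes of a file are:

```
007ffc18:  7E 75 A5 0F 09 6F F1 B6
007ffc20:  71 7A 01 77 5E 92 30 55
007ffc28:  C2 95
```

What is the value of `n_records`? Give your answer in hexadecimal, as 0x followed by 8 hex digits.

0x5E923055

`n_records` follows `type` (4 B), `seq` (8 B), so it starts at offset 4 + 8 = 12 and occupies 4 bytes.
Bytes at offsets 12..15: 5E 92 30 55.
Big-endian: lowest address holds the most-significant byte.
The bytes are already most-significant first: 0x5E923055.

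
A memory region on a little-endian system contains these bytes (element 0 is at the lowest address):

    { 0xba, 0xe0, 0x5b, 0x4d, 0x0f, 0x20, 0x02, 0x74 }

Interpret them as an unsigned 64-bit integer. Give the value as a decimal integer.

8359279108447527098

Little-endian: lowest address holds the least-significant byte.
Reassemble most-significant byte first: 74 02 20 0F 4D 5B E0 BA → 0x7402200F4D5BE0BA.
0x7402200F4D5BE0BA = 8359279108447527098.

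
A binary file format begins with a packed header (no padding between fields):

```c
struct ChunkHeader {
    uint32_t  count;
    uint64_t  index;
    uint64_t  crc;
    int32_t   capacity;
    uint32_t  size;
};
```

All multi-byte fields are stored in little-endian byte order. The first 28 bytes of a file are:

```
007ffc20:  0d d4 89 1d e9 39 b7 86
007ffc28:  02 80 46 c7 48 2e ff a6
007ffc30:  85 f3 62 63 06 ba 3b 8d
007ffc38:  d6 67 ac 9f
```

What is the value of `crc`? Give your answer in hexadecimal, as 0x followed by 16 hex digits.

0x6362F385A6FF2E48

`crc` follows `count` (4 B), `index` (8 B), so it starts at offset 4 + 8 = 12 and occupies 8 bytes.
Bytes at offsets 12..19: 48 2E FF A6 85 F3 62 63.
Little-endian stores the least-significant byte at the lowest address.
Reassemble most-significant byte first: 63 62 F3 85 A6 FF 2E 48 → 0x6362F385A6FF2E48.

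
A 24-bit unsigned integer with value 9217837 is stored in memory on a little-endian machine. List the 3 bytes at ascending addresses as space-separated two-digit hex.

9217837 in hexadecimal, padded to 24 bits, is 0x8CA72D.
Split into bytes (most-significant first): 8C A7 2D.
Little-endian stores the least-significant byte at the lowest address.
So at ascending addresses the bytes are 2D A7 8C.

2D A7 8C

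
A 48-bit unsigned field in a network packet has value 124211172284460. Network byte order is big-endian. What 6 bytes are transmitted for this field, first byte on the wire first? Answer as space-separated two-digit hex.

124211172284460 in hexadecimal, padded to 48 bits, is 0x70F82ACD182C.
Split into bytes (most-significant first): 70 F8 2A CD 18 2C.
Big-endian stores the most-significant byte at the lowest address.
So the memory order matches the most-significant-first order: 70 F8 2A CD 18 2C.

70 F8 2A CD 18 2C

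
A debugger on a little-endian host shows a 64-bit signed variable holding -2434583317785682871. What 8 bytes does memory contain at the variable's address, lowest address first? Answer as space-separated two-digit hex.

Two's complement of -2434583317785682871 in 64 bits: 2434583317785682871 = 0x21C960A0E8B523B7; invert → 0xDE369F5F174ADC48; add 1 → 0xDE369F5F174ADC49.
Split into bytes (most-significant first): DE 36 9F 5F 17 4A DC 49.
Little-endian: lowest address holds the least-significant byte.
So at ascending addresses the bytes are 49 DC 4A 17 5F 9F 36 DE.

49 DC 4A 17 5F 9F 36 DE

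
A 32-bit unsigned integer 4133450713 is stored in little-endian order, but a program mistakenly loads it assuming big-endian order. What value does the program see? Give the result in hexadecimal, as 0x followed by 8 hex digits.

0xD9735FF6

4133450713 in 32-bit hexadecimal is 0xF65F73D9.
Stored little-endian, the bytes at ascending addresses are D9 73 5F F6.
Read back as big-endian, the last byte is least significant, giving 0xD9735FF6.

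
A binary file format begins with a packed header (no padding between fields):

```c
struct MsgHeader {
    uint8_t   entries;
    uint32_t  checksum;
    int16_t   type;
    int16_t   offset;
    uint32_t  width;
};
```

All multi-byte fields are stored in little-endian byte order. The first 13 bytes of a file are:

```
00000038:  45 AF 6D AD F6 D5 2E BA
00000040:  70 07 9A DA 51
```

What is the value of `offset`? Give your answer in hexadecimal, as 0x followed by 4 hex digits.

`offset` follows `entries` (1 B), `checksum` (4 B), `type` (2 B), so it starts at offset 1 + 4 + 2 = 7 and occupies 2 bytes.
Bytes at offsets 7..8: BA 70.
Little-endian stores the least-significant byte at the lowest address.
Reassemble most-significant byte first: 70 BA → 0x70BA.

0x70BA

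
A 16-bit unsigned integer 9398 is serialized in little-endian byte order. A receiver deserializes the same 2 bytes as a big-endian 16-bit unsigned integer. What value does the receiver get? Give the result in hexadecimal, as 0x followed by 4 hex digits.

9398 in 16-bit hexadecimal is 0x24B6.
Stored little-endian, the bytes at ascending addresses are B6 24.
Read back as big-endian, the last byte is least significant, giving 0xB624.

0xB624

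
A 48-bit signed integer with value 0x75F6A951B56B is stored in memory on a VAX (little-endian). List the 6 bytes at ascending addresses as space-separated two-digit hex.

6B B5 51 A9 F6 75

Split into bytes (most-significant first): 75 F6 A9 51 B5 6B.
Little-endian stores the least-significant byte at the lowest address.
So at ascending addresses the bytes are 6B B5 51 A9 F6 75.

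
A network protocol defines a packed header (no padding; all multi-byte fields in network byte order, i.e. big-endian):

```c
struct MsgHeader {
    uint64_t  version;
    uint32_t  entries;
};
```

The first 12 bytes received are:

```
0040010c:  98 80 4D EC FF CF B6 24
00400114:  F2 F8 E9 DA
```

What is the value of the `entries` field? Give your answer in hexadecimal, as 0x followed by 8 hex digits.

`entries` follows `version` (8 bytes), so it starts at byte offset 8 and occupies 4 bytes.
Bytes at offsets 8..11: F2 F8 E9 DA.
In big-endian order the high byte comes first in memory.
The bytes are already most-significant first: 0xF2F8E9DA.

0xF2F8E9DA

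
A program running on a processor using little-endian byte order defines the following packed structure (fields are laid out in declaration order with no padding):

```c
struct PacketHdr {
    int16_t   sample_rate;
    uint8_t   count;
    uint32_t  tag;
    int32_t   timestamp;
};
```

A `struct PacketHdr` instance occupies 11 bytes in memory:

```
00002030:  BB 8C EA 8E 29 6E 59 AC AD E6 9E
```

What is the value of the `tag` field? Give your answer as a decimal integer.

`tag` follows `sample_rate` (2 B), `count` (1 B), so it starts at offset 2 + 1 = 3 and occupies 4 bytes.
Bytes at offsets 3..6: 8E 29 6E 59.
In little-endian order the low byte comes first in memory.
Reassemble most-significant byte first: 59 6E 29 8E → 0x596E298E.
0x596E298E = 1500391822.

1500391822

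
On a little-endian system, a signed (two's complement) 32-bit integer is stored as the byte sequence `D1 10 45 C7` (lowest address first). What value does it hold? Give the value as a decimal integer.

-951775023

In little-endian order the low byte comes first in memory.
Reassemble most-significant byte first: C7 45 10 D1 → 0xC74510D1.
Top bit is set, so as a signed 32-bit value this is 0xC74510D1 − 2^32 = -951775023.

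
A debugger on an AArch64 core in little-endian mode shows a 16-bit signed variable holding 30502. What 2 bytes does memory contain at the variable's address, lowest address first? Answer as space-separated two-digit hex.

26 77

30502 in hexadecimal, padded to 16 bits, is 0x7726.
Split into bytes (most-significant first): 77 26.
Little-endian stores the least-significant byte at the lowest address.
So at ascending addresses the bytes are 26 77.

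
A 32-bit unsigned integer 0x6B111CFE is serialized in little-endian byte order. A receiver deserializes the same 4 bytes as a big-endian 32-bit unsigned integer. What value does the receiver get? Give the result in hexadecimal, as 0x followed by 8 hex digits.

0xFE1C116B

Stored little-endian, the bytes at ascending addresses are FE 1C 11 6B.
Read back as big-endian, the last byte is least significant, giving 0xFE1C116B.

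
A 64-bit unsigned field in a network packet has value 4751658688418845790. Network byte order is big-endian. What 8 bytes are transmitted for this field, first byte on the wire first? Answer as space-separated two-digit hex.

4751658688418845790 in hexadecimal, padded to 64 bits, is 0x41F14866D91A945E.
Split into bytes (most-significant first): 41 F1 48 66 D9 1A 94 5E.
Big-endian: lowest address holds the most-significant byte.
So the memory order matches the most-significant-first order: 41 F1 48 66 D9 1A 94 5E.

41 F1 48 66 D9 1A 94 5E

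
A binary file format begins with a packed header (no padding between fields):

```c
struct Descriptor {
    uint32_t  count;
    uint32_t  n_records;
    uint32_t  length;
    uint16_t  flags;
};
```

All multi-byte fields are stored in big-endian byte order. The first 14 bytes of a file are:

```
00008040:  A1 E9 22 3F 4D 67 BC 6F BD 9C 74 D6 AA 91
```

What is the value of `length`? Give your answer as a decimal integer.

`length` follows `count` (4 B), `n_records` (4 B), so it starts at offset 4 + 4 = 8 and occupies 4 bytes.
Bytes at offsets 8..11: BD 9C 74 D6.
In big-endian order the high byte comes first in memory.
The bytes are already most-significant first: 0xBD9C74D6.
0xBD9C74D6 = 3181147350.

3181147350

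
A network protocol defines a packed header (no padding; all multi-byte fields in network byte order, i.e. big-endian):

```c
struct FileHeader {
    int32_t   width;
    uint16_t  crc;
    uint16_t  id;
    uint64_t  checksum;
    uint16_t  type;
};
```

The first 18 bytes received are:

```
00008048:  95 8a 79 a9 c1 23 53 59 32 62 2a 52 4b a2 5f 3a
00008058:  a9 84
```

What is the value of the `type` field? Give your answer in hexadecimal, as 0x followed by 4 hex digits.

0xA984

`type` follows `width` (4 B), `crc` (2 B), `id` (2 B), `checksum` (8 B), so it starts at offset 4 + 2 + 2 + 8 = 16 and occupies 2 bytes.
Bytes at offsets 16..17: A9 84.
In big-endian order the high byte comes first in memory.
The bytes are already most-significant first: 0xA984.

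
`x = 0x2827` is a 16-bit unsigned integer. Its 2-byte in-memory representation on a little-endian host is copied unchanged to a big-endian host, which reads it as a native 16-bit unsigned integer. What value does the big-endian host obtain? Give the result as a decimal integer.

Stored little-endian, the bytes at ascending addresses are 27 28.
Read back as big-endian, the last byte is least significant, giving 0x2728.
0x2728 = 10024.

10024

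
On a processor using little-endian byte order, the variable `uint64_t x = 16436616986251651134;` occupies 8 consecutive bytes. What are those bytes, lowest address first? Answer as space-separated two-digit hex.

3E 68 AE 66 10 98 1A E4

16436616986251651134 in hexadecimal, padded to 64 bits, is 0xE41A981066AE683E.
Split into bytes (most-significant first): E4 1A 98 10 66 AE 68 3E.
Little-endian stores the least-significant byte at the lowest address.
So at ascending addresses the bytes are 3E 68 AE 66 10 98 1A E4.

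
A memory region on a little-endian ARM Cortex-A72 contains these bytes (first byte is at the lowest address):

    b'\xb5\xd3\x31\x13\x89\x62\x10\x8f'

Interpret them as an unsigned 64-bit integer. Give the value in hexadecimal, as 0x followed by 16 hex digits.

0x8F1062891331D3B5

Little-endian: lowest address holds the least-significant byte.
Reassemble most-significant byte first: 8F 10 62 89 13 31 D3 B5 → 0x8F1062891331D3B5.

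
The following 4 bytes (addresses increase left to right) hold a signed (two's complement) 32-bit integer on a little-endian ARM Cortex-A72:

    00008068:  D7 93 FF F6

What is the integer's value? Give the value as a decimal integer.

-151022633

Little-endian stores the least-significant byte at the lowest address.
Reassemble most-significant byte first: F6 FF 93 D7 → 0xF6FF93D7.
Top bit is set, so as a signed 32-bit value this is 0xF6FF93D7 − 2^32 = -151022633.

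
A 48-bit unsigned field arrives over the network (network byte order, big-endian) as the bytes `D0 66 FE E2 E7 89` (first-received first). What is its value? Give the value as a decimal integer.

229140781524873

Big-endian: lowest address holds the most-significant byte.
The bytes are already most-significant first: 0xD066FEE2E789.
0xD066FEE2E789 = 229140781524873.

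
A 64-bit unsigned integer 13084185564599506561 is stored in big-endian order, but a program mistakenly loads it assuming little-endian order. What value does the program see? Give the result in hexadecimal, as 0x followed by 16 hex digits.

0x81563FB1725D94B5

13084185564599506561 in 64-bit hexadecimal is 0xB5945D72B13F5681.
Stored big-endian, the bytes at ascending addresses are B5 94 5D 72 B1 3F 56 81.
Read back as little-endian, the first byte is least significant, giving 0x81563FB1725D94B5.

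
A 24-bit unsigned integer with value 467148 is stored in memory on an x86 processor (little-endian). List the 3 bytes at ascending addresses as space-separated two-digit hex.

467148 in hexadecimal, padded to 24 bits, is 0x0720CC.
Split into bytes (most-significant first): 07 20 CC.
Little-endian stores the least-significant byte at the lowest address.
So at ascending addresses the bytes are CC 20 07.

CC 20 07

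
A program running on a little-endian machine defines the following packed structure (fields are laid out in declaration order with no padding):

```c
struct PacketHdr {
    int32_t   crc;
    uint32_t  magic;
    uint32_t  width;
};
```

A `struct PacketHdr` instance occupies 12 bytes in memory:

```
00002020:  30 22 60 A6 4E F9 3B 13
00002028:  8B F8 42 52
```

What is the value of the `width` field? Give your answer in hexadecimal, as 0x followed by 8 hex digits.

`width` follows `crc` (4 B), `magic` (4 B), so it starts at offset 4 + 4 = 8 and occupies 4 bytes.
Bytes at offsets 8..11: 8B F8 42 52.
Little-endian: lowest address holds the least-significant byte.
Reassemble most-significant byte first: 52 42 F8 8B → 0x5242F88B.

0x5242F88B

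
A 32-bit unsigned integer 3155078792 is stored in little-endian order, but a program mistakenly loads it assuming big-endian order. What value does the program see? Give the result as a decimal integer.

2293108412

3155078792 in 32-bit hexadecimal is 0xBC0EAE88.
Stored little-endian, the bytes at ascending addresses are 88 AE 0E BC.
Read back as big-endian, the last byte is least significant, giving 0x88AE0EBC.
0x88AE0EBC = 2293108412.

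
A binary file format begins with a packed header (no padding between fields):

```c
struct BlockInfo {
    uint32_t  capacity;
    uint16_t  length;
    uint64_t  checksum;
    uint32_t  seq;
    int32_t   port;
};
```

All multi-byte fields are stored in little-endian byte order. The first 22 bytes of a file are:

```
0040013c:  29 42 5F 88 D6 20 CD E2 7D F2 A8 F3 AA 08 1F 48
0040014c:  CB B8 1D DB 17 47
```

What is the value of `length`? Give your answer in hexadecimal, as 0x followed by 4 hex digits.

`length` follows `capacity` (4 bytes), so it starts at byte offset 4 and occupies 2 bytes.
Bytes at offsets 4..5: D6 20.
Little-endian stores the least-significant byte at the lowest address.
Reassemble most-significant byte first: 20 D6 → 0x20D6.

0x20D6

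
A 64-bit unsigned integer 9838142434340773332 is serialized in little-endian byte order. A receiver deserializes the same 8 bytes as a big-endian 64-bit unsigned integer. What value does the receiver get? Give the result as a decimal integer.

9838142434340773332 in 64-bit hexadecimal is 0x88881A6B58941DD4.
Stored little-endian, the bytes at ascending addresses are D4 1D 94 58 6B 1A 88 88.
Read back as big-endian, the last byte is least significant, giving 0xD41D94586B1A8888.
0xD41D94586B1A8888 = 15284535817840265352.

15284535817840265352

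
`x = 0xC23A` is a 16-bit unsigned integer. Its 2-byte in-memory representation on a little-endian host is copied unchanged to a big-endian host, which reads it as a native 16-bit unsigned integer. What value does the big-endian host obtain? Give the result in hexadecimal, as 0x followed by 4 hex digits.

0x3AC2

Stored little-endian, the bytes at ascending addresses are 3A C2.
Read back as big-endian, the last byte is least significant, giving 0x3AC2.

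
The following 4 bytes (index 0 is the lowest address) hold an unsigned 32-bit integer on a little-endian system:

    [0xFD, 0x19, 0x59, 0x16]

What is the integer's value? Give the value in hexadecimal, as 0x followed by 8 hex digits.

0x165919FD

In little-endian order the low byte comes first in memory.
Reassemble most-significant byte first: 16 59 19 FD → 0x165919FD.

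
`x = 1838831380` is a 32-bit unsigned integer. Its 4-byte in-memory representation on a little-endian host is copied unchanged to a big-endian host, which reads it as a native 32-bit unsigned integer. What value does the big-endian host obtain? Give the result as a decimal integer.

341285485

1838831380 in 32-bit hexadecimal is 0x6D9A5714.
Stored little-endian, the bytes at ascending addresses are 14 57 9A 6D.
Read back as big-endian, the last byte is least significant, giving 0x14579A6D.
0x14579A6D = 341285485.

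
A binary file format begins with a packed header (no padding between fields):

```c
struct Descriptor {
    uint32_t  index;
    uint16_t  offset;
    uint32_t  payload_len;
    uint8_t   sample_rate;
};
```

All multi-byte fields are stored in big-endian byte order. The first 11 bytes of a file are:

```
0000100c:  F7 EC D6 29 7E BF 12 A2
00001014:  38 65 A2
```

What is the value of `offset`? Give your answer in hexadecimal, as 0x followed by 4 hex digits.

`offset` follows `index` (4 bytes), so it starts at byte offset 4 and occupies 2 bytes.
Bytes at offsets 4..5: 7E BF.
Big-endian stores the most-significant byte at the lowest address.
The bytes are already most-significant first: 0x7EBF.

0x7EBF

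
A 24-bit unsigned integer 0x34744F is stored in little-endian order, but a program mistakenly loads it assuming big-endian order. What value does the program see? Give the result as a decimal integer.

5207092

Stored little-endian, the bytes at ascending addresses are 4F 74 34.
Read back as big-endian, the last byte is least significant, giving 0x4F7434.
0x4F7434 = 5207092.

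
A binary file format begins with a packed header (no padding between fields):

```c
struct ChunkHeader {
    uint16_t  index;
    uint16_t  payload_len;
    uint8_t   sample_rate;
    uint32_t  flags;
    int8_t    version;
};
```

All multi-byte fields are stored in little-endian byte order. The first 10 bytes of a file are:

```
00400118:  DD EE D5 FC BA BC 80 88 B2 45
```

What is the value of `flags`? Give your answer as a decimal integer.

`flags` follows `index` (2 B), `payload_len` (2 B), `sample_rate` (1 B), so it starts at offset 2 + 2 + 1 = 5 and occupies 4 bytes.
Bytes at offsets 5..8: BC 80 88 B2.
In little-endian order the low byte comes first in memory.
Reassemble most-significant byte first: B2 88 80 BC → 0xB28880BC.
0xB28880BC = 2995290300.

2995290300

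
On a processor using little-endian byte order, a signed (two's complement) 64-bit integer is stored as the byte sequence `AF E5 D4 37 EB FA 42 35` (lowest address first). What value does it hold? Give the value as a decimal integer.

3837905720634041775

Little-endian stores the least-significant byte at the lowest address.
Reassemble most-significant byte first: 35 42 FA EB 37 D4 E5 AF → 0x3542FAEB37D4E5AF.
0x3542FAEB37D4E5AF = 3837905720634041775.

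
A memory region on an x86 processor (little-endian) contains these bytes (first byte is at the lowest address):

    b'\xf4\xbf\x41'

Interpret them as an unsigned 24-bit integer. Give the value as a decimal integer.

Little-endian stores the least-significant byte at the lowest address.
Reassemble most-significant byte first: 41 BF F4 → 0x41BFF4.
0x41BFF4 = 4308980.

4308980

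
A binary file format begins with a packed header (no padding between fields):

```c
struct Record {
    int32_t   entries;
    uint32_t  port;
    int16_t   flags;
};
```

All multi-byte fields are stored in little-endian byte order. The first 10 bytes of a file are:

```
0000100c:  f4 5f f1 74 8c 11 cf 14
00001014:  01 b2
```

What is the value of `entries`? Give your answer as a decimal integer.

1961975796

`entries` is the first field, at byte offset 0, occupying 4 bytes.
Bytes at offsets 0..3: F4 5F F1 74.
In little-endian order the low byte comes first in memory.
Reassemble most-significant byte first: 74 F1 5F F4 → 0x74F15FF4.
0x74F15FF4 = 1961975796.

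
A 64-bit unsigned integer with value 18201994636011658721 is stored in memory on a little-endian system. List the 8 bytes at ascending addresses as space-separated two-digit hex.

18201994636011658721 in hexadecimal, padded to 64 bits, is 0xFC9A79AEE30A5DE1.
Split into bytes (most-significant first): FC 9A 79 AE E3 0A 5D E1.
In little-endian order the low byte comes first in memory.
So at ascending addresses the bytes are E1 5D 0A E3 AE 79 9A FC.

E1 5D 0A E3 AE 79 9A FC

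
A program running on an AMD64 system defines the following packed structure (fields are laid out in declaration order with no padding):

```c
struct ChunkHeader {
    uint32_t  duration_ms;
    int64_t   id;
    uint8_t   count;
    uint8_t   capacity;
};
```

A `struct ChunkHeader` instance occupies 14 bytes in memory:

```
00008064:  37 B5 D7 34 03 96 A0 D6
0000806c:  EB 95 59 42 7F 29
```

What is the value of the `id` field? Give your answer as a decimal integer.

`id` follows `duration_ms` (4 bytes), so it starts at byte offset 4 and occupies 8 bytes.
Bytes at offsets 4..11: 03 96 A0 D6 EB 95 59 42.
Little-endian stores the least-significant byte at the lowest address.
Reassemble most-significant byte first: 42 59 95 EB D6 A0 96 03 → 0x425995EBD6A09603.
0x425995EBD6A09603 = 4781017319581193731.

4781017319581193731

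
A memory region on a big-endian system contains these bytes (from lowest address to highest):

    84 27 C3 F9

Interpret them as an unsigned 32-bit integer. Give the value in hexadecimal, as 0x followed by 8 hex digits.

Big-endian stores the most-significant byte at the lowest address.
The bytes are already most-significant first: 0x8427C3F9.

0x8427C3F9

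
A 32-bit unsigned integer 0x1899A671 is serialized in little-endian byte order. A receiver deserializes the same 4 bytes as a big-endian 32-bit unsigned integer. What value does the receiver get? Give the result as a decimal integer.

1906743576

Stored little-endian, the bytes at ascending addresses are 71 A6 99 18.
Read back as big-endian, the last byte is least significant, giving 0x71A69918.
0x71A69918 = 1906743576.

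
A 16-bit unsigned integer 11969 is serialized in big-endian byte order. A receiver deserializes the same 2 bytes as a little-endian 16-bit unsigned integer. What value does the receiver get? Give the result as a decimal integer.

49454

11969 in 16-bit hexadecimal is 0x2EC1.
Stored big-endian, the bytes at ascending addresses are 2E C1.
Read back as little-endian, the first byte is least significant, giving 0xC12E.
0xC12E = 49454.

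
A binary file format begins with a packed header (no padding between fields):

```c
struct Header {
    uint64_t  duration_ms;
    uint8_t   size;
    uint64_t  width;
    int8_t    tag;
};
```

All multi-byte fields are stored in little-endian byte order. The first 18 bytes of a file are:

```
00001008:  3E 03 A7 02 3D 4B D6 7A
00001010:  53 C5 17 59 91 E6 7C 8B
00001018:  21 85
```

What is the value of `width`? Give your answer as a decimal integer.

2417162954737260485

`width` follows `duration_ms` (8 B), `size` (1 B), so it starts at offset 8 + 1 = 9 and occupies 8 bytes.
Bytes at offsets 9..16: C5 17 59 91 E6 7C 8B 21.
In little-endian order the low byte comes first in memory.
Reassemble most-significant byte first: 21 8B 7C E6 91 59 17 C5 → 0x218B7CE6915917C5.
0x218B7CE6915917C5 = 2417162954737260485.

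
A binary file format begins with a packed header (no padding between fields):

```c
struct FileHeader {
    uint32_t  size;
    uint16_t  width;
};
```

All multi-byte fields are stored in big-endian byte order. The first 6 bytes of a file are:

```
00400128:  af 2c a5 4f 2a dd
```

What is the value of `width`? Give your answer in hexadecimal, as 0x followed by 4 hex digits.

0x2ADD

`width` follows `size` (4 bytes), so it starts at byte offset 4 and occupies 2 bytes.
Bytes at offsets 4..5: 2A DD.
Big-endian: lowest address holds the most-significant byte.
The bytes are already most-significant first: 0x2ADD.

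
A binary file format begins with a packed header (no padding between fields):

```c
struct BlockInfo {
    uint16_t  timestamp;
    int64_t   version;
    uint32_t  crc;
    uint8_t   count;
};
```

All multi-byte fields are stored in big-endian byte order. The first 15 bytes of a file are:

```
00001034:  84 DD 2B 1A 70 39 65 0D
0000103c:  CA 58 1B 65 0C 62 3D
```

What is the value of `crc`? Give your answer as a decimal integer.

459607138

`crc` follows `timestamp` (2 B), `version` (8 B), so it starts at offset 2 + 8 = 10 and occupies 4 bytes.
Bytes at offsets 10..13: 1B 65 0C 62.
In big-endian order the high byte comes first in memory.
The bytes are already most-significant first: 0x1B650C62.
0x1B650C62 = 459607138.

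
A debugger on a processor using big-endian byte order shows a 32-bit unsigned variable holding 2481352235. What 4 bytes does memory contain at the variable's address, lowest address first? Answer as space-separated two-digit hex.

93 E6 6E 2B

2481352235 in hexadecimal, padded to 32 bits, is 0x93E66E2B.
Split into bytes (most-significant first): 93 E6 6E 2B.
In big-endian order the high byte comes first in memory.
So the memory order matches the most-significant-first order: 93 E6 6E 2B.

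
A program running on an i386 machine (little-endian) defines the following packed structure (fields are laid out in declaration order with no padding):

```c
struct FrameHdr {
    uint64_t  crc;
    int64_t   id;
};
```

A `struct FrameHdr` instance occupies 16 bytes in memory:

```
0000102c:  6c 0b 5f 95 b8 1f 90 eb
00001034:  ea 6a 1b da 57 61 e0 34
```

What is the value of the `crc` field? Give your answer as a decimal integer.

`crc` is the first field, at byte offset 0, occupying 8 bytes.
Bytes at offsets 0..7: 6C 0B 5F 95 B8 1F 90 EB.
Little-endian: lowest address holds the least-significant byte.
Reassemble most-significant byte first: EB 90 1F B8 95 5F 0B 6C → 0xEB901FB8955F0B6C.
0xEB901FB8955F0B6C = 16974101873199876972.

16974101873199876972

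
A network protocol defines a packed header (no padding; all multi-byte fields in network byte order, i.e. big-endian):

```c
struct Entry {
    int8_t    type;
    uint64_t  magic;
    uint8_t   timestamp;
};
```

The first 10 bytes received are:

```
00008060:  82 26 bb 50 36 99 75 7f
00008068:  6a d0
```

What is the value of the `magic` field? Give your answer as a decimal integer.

`magic` follows `type` (1 byte), so it starts at byte offset 1 and occupies 8 bytes.
Bytes at offsets 1..8: 26 BB 50 36 99 75 7F 6A.
Big-endian: lowest address holds the most-significant byte.
The bytes are already most-significant first: 0x26BB503699757F6A.
0x26BB503699757F6A = 2790912589519224682.

2790912589519224682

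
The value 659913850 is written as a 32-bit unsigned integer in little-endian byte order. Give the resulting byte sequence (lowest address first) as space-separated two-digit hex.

659913850 in hexadecimal, padded to 32 bits, is 0x27557C7A.
Split into bytes (most-significant first): 27 55 7C 7A.
In little-endian order the low byte comes first in memory.
So at ascending addresses the bytes are 7A 7C 55 27.

7A 7C 55 27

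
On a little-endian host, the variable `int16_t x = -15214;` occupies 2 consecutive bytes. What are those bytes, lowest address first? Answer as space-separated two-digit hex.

92 C4

Two's complement of -15214 in 16 bits: 15214 = 0x3B6E; invert → 0xC491; add 1 → 0xC492.
Split into bytes (most-significant first): C4 92.
Little-endian: lowest address holds the least-significant byte.
So at ascending addresses the bytes are 92 C4.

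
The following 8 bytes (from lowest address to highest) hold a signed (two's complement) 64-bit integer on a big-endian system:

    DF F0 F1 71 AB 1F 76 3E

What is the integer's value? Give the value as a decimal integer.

-2310081138336500162

In big-endian order the high byte comes first in memory.
The bytes are already most-significant first: 0xDFF0F171AB1F763E.
Top bit is set, so as a signed 64-bit value this is 0xDFF0F171AB1F763E − 2^64 = -2310081138336500162.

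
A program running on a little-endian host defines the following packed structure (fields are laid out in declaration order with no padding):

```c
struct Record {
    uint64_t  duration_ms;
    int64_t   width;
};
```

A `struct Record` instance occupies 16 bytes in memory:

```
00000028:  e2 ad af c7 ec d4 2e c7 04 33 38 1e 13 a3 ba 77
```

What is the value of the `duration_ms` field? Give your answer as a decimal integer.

14352643175903899106

`duration_ms` is the first field, at byte offset 0, occupying 8 bytes.
Bytes at offsets 0..7: E2 AD AF C7 EC D4 2E C7.
Little-endian: lowest address holds the least-significant byte.
Reassemble most-significant byte first: C7 2E D4 EC C7 AF AD E2 → 0xC72ED4ECC7AFADE2.
0xC72ED4ECC7AFADE2 = 14352643175903899106.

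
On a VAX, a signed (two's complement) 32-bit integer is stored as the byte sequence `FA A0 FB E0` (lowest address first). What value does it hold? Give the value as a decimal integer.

-520380166

Little-endian stores the least-significant byte at the lowest address.
Reassemble most-significant byte first: E0 FB A0 FA → 0xE0FBA0FA.
Top bit is set, so as a signed 32-bit value this is 0xE0FBA0FA − 2^32 = -520380166.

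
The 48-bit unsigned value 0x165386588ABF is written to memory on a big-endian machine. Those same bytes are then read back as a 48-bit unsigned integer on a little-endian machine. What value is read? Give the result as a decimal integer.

Stored big-endian, the bytes at ascending addresses are 16 53 86 58 8A BF.
Read back as little-endian, the first byte is least significant, giving 0xBF8A58865316.
0xBF8A58865316 = 210600911590166.

210600911590166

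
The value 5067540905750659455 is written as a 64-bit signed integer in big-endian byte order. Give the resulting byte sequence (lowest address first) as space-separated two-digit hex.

46 53 85 9A D4 07 81 7F

5067540905750659455 in hexadecimal, padded to 64 bits, is 0x4653859AD407817F.
Split into bytes (most-significant first): 46 53 85 9A D4 07 81 7F.
In big-endian order the high byte comes first in memory.
So the memory order matches the most-significant-first order: 46 53 85 9A D4 07 81 7F.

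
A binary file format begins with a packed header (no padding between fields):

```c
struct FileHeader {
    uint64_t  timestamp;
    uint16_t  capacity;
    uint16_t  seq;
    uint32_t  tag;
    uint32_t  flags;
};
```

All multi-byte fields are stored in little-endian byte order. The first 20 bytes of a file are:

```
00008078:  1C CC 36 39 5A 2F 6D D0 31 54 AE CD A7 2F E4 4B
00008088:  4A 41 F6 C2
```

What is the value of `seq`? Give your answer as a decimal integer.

`seq` follows `timestamp` (8 B), `capacity` (2 B), so it starts at offset 8 + 2 = 10 and occupies 2 bytes.
Bytes at offsets 10..11: AE CD.
Little-endian: lowest address holds the least-significant byte.
Reassemble most-significant byte first: CD AE → 0xCDAE.
0xCDAE = 52654.

52654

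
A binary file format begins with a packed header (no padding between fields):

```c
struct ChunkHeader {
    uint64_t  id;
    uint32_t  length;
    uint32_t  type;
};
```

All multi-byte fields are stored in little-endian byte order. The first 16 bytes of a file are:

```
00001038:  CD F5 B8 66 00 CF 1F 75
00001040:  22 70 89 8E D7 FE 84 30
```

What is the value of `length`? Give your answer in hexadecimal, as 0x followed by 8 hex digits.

0x8E897022

`length` follows `id` (8 bytes), so it starts at byte offset 8 and occupies 4 bytes.
Bytes at offsets 8..11: 22 70 89 8E.
Little-endian: lowest address holds the least-significant byte.
Reassemble most-significant byte first: 8E 89 70 22 → 0x8E897022.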